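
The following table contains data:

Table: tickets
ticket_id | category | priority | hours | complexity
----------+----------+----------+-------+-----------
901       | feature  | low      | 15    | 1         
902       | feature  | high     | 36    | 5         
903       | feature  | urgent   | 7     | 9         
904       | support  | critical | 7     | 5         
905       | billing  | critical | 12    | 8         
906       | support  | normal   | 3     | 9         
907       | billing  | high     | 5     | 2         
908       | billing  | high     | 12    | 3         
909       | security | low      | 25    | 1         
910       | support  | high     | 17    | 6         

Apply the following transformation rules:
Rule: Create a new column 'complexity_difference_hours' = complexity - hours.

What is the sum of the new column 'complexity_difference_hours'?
-90

Step 1: For each record, compute complexity - hours
Example calculations:
  1 - 15 = -14
  5 - 36 = -31
  9 - 7 = 2
  ...
Step 2: Sum all derived values
Step 3: Total = -90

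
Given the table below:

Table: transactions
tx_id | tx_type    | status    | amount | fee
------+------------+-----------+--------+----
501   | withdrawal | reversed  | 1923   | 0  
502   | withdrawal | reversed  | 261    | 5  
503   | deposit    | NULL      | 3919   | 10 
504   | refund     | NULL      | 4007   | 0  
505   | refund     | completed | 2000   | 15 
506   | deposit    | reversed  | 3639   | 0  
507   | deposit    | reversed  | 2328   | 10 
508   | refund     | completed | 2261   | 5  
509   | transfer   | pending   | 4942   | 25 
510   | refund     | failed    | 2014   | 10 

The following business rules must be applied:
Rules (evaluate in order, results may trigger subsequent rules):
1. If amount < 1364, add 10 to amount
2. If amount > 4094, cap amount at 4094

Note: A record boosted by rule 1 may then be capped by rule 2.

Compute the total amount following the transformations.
26456

Step 1: Apply rule 1 to records with amount < 1364
  - 1 records get bonus of 10
  - Of these, 0 records then exceed 4094 and get capped
Step 2: Apply rule 2 to records with amount > 4094
  - 1 records (original) are capped
Step 3: Calculate final sum = 26456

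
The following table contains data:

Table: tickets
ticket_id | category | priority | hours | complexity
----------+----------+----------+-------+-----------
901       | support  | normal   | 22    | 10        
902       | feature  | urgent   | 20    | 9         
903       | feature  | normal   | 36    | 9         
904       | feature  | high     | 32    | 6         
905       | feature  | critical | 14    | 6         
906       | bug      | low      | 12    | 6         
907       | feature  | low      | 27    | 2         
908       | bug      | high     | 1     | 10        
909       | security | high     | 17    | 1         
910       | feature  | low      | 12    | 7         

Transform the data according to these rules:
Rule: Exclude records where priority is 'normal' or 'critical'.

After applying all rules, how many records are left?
7

Step 1: Count records to exclude
  - 2 (normal) + 1 (critical) = 3 records
Step 2: Total records: 10
Step 3: Remaining = 10 - 3 = 7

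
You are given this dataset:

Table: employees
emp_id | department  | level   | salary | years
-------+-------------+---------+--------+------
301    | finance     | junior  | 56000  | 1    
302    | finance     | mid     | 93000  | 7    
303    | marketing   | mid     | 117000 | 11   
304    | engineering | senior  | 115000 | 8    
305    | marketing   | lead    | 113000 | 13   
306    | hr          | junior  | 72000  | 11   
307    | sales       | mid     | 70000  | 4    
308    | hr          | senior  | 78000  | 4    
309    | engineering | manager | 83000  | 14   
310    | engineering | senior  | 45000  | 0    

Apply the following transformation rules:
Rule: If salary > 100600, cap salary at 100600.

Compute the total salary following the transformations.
798800

Step 1: 3 records have salary > 100600
Step 2: These records originally summed to 345000
Step 3: After capping: 3 × 100600 = 301800
Step 4: Unaffected records sum: 497000
Step 5: Final sum = 301800 + 497000 = 798800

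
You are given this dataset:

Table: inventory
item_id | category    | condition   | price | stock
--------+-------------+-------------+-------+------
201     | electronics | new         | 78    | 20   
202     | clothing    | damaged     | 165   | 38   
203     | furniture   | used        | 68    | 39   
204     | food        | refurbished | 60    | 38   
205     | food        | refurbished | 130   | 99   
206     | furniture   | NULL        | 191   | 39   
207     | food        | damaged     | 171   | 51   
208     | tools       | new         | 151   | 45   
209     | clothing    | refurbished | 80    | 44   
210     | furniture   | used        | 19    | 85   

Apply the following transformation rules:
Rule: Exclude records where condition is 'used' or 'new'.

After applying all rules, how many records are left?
6

Step 1: Count records to exclude
  - 2 (used) + 2 (new) = 4 records
Step 2: Total records: 10
Step 3: Remaining = 10 - 4 = 6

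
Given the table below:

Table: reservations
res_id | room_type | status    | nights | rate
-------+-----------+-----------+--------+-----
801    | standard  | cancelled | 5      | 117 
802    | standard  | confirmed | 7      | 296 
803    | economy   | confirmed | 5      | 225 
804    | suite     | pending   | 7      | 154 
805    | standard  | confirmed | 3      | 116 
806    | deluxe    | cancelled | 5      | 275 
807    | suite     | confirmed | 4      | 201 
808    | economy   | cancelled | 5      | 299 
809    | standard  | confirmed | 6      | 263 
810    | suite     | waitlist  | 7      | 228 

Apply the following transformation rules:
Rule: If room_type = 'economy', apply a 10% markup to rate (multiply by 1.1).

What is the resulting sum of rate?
2226.4

Step 1: Records with room_type = 'economy' have total rate = 524
Step 2: Apply multiplier: 524 × 1.1 = 576.4
Step 3: Other records total: 1650
Step 4: Final sum = 576.4 + 1650 = 2226.4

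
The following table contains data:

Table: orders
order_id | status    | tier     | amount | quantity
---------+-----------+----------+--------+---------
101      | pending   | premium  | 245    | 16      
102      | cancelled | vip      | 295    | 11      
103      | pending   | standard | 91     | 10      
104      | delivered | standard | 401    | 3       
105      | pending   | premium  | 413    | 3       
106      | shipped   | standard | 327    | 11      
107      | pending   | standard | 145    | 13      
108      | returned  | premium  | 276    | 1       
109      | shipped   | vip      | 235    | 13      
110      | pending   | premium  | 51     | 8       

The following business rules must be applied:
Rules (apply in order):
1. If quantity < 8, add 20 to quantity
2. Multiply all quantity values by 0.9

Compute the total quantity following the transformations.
134.1

Step 1: Apply Rule 1 - Add 20 to records with quantity < 8
  - 3 records affected: 7 + (3 × 20) = 67
  - Unaffected records: 82
  - Sum after Rule 1: 149
Step 2: Apply Rule 2 - Multiply all by 0.9
  - 149 × 0.9 = 134.1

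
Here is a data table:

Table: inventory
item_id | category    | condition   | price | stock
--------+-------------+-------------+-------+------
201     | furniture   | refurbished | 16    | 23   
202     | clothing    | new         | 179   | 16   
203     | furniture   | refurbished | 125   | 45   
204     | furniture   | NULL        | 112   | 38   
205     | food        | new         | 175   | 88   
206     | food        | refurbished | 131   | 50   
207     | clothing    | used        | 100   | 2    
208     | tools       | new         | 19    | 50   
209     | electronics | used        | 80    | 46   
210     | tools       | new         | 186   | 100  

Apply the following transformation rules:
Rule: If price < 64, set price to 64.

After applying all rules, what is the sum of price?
1216

Step 1: 2 records have price < 64
Step 2: These records originally summed to 35
Step 3: After setting to minimum: 2 × 64 = 128
Step 4: Unaffected records sum: 1088
Step 5: Final sum = 128 + 1088 = 1216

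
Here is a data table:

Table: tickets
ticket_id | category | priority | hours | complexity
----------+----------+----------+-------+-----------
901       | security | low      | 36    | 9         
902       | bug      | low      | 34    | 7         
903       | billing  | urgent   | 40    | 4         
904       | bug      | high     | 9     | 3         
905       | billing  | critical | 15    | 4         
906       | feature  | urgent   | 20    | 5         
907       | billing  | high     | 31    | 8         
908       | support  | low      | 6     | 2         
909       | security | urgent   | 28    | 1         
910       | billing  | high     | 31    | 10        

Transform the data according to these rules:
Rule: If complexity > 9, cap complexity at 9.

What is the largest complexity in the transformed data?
9

Step 1: Original maximum complexity = 10
Step 2: Apply cap at 9
Step 3: 1 records had complexity > 9 and were capped
Step 4: Maximum after transformation = 9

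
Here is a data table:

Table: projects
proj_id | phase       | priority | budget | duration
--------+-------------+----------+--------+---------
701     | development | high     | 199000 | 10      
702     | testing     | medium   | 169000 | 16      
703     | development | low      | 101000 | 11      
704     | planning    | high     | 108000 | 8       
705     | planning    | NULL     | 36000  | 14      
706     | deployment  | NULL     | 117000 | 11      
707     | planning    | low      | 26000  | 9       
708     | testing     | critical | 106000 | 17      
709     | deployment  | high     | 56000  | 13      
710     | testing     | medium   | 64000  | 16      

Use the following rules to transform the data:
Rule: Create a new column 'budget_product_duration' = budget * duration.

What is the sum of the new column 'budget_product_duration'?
12248000

Step 1: For each record, compute budget * duration
Example calculations:
  199000 * 10 = 1990000
  169000 * 16 = 2704000
  101000 * 11 = 1111000
  ...
Step 2: Sum all derived values
Step 3: Total = 12248000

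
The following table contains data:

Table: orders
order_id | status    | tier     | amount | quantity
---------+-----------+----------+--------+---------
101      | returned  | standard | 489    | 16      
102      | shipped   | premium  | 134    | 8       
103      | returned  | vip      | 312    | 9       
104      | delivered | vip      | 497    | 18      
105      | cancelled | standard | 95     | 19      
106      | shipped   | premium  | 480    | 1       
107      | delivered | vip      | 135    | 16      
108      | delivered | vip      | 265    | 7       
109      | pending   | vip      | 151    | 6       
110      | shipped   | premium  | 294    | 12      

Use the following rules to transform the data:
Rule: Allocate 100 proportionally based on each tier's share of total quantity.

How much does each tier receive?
premium: 18.75, standard: 31.25, vip: 50.0

Step 1: Calculate total quantity = 112
Step 2: Calculate each tier's proportion:
  premium: 21/112 = 18.75% → 18.75
  standard: 35/112 = 31.25% → 31.25
  vip: 56/112 = 50.00% → 50.0
Step 3: Verify: sum of allocations ≈ 100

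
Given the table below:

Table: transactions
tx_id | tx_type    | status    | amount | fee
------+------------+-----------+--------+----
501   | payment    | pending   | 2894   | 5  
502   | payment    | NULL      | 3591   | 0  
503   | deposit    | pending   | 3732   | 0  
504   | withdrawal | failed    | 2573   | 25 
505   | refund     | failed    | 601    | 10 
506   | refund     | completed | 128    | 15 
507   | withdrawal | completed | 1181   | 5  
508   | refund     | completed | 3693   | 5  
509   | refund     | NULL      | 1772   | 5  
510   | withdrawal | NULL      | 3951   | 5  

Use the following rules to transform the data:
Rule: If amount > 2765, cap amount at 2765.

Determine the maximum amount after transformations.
2765

Step 1: Original maximum amount = 3951
Step 2: Apply cap at 2765
Step 3: 5 records had amount > 2765 and were capped
Step 4: Maximum after transformation = 2765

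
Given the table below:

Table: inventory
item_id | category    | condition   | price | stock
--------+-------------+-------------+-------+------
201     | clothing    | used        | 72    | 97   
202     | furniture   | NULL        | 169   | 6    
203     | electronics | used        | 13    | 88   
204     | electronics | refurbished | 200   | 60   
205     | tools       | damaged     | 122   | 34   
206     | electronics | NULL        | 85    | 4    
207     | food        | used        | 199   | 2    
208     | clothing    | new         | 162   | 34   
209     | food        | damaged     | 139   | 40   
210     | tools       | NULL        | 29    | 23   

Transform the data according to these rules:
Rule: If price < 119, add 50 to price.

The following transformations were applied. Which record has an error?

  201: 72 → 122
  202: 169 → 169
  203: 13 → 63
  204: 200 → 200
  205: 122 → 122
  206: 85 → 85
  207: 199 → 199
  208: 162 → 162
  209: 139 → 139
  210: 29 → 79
Record 206 has an error. The correct transformed value should be 135, not 85.

Step 1: Check each record against the rule
Step 2: Record 206 has price = 85
Step 3: Since 85 < 119, the bonus should have been applied
Step 4: Correct value = 135, but claimed value = 85
Conclusion: Record 206 has the error.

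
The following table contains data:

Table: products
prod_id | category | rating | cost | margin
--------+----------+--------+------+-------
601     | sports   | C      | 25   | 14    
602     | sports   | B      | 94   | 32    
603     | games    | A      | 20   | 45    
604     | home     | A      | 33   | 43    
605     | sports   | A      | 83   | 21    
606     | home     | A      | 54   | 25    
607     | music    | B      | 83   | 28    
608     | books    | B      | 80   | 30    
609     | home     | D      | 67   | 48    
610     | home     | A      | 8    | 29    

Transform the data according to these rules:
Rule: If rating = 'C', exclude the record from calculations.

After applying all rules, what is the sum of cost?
522

Step 1: Identify records where rating = 'C'
Step 2: The excluded records sum to 25
Step 3: Original total cost = 547
Step 4: Remaining total = 547 - 25 = 522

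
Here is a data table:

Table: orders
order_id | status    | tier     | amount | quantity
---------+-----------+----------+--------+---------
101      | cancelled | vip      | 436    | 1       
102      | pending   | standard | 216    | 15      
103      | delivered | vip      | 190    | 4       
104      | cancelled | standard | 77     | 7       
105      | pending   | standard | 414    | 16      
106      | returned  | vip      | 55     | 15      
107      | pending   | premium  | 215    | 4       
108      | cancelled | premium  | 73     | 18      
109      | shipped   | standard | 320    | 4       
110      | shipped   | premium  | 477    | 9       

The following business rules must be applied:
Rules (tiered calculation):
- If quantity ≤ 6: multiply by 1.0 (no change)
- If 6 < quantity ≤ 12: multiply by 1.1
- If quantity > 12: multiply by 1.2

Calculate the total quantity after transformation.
107.4

Step 1: Tier 1 (quantity ≤ 6): 4 records, sum = 13 × 1.0 = 13.0
Step 2: Tier 2 (6 < quantity ≤ 12): 2 records, sum = 16 × 1.1 = 17.6
Step 3: Tier 3 (quantity > 12): 4 records, sum = 64 × 1.2 = 76.8
Step 4: Final sum = 13.0 + 17.6 + 76.8 = 107.4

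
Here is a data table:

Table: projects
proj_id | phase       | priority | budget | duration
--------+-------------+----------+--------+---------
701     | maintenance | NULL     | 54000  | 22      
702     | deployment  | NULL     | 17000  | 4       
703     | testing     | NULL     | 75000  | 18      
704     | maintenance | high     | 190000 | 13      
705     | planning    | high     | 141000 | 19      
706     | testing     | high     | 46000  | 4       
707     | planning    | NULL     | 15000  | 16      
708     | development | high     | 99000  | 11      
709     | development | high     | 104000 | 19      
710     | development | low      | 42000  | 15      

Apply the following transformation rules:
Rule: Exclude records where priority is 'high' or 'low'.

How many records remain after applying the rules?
4

Step 1: Count records to exclude
  - 5 (high) + 1 (low) = 6 records
Step 2: Total records: 10
Step 3: Remaining = 10 - 6 = 4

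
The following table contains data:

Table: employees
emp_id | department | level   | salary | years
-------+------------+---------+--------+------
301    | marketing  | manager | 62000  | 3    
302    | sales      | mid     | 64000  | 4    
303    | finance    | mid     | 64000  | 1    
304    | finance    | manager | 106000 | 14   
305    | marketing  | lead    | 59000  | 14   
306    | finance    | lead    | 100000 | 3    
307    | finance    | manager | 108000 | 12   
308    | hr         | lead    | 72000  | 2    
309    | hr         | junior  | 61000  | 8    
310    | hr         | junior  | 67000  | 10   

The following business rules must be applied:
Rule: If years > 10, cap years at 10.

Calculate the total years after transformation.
61

Step 1: 3 records have years > 10
Step 2: These records originally summed to 40
Step 3: After capping: 3 × 10 = 30
Step 4: Unaffected records sum: 31
Step 5: Final sum = 30 + 31 = 61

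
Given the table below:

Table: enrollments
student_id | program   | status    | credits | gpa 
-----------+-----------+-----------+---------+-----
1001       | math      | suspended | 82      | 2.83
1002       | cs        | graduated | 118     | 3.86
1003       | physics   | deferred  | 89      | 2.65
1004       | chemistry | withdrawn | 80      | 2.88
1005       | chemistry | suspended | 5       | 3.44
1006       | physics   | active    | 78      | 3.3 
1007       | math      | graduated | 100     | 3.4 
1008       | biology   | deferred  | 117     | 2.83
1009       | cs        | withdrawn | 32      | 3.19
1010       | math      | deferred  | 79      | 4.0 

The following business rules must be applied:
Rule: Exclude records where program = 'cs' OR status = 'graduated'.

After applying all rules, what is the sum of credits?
530

Step 1: Find records where program = 'cs' OR status = 'graduated'
Step 2: 3 records match, summing to 250
Step 3: Original sum: 780
Step 4: Remaining sum = 780 - 250 = 530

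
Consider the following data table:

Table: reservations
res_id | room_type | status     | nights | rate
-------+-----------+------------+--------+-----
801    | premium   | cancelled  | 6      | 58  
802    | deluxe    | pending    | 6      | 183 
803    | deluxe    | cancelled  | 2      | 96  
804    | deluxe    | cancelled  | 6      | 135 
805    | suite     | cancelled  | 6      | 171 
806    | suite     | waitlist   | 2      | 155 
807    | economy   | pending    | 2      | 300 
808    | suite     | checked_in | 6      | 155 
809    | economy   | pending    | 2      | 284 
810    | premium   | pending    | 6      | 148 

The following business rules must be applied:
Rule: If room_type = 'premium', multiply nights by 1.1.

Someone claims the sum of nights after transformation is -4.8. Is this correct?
No, the correct result is 45.2.

Step 1: Calculate the correct sum after transformation
Step 2: Apply multiplier 1.1 to records where room_type = 'premium'
Step 3: Correct result = 45.2
Step 4: Claimed result = -4.8
Step 5: 45.2 ≠ -4.8
Conclusion: The claimed result is incorrect. The correct answer is 45.2.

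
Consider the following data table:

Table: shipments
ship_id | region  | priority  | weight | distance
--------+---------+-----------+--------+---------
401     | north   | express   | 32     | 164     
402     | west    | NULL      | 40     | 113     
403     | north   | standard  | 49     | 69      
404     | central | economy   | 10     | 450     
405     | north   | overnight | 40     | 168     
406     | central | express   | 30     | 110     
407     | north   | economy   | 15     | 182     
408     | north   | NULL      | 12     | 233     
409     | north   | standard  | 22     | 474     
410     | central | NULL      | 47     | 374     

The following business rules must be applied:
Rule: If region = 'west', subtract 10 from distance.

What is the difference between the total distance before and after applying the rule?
10

Step 1: Original sum of distance = 2337
Step 2: 1 records have region = 'west'
Step 3: Each affected record changes by -10
Step 4: Total change = 1 × -10 = -10
Step 5: New sum = 2337 + -10 = 2327
Step 6: Difference = |2327 - 2337| = 10
        (Sum decreased by 10)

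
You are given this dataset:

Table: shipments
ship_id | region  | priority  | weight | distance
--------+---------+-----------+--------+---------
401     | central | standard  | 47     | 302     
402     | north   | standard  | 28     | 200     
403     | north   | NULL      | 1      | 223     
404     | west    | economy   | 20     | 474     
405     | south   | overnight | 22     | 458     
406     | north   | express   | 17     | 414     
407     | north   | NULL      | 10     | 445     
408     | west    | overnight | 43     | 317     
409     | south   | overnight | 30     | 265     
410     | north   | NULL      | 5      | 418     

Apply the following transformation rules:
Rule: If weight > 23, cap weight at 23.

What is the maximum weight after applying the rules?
23

Step 1: Original maximum weight = 47
Step 2: Apply cap at 23
Step 3: 4 records had weight > 23 and were capped
Step 4: Maximum after transformation = 23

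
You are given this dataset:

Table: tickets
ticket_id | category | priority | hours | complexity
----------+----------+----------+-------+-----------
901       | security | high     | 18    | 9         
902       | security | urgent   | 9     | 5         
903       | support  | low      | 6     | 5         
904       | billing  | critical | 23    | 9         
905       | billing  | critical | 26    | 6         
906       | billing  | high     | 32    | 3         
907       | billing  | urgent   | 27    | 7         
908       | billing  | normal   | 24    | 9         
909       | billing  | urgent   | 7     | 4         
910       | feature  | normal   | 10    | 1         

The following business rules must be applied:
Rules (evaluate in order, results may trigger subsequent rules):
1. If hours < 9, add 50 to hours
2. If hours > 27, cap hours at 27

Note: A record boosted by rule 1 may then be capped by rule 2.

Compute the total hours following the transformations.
218

Step 1: Apply rule 1 to records with hours < 9
  - 2 records get bonus of 50
  - Of these, 2 records then exceed 27 and get capped
Step 2: Apply rule 2 to records with hours > 27
  - 1 records (original) are capped
Step 3: Calculate final sum = 218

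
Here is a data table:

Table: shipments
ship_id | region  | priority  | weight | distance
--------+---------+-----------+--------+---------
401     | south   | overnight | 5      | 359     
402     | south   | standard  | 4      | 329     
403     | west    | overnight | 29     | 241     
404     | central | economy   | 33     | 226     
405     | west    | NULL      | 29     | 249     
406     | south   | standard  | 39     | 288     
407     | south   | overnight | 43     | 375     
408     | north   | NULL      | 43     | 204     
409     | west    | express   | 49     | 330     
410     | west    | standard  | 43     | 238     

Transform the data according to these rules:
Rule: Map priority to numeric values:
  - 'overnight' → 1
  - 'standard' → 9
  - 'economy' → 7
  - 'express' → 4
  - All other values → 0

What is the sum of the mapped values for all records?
41

Step 1: Apply mapping to each record
Step 2: Count by status:
  'overnight': 3 records × 1 = 3
  'standard': 3 records × 9 = 27
  'economy': 1 records × 7 = 7
  'express': 1 records × 4 = 4
Step 3: Sum all mapped values = 41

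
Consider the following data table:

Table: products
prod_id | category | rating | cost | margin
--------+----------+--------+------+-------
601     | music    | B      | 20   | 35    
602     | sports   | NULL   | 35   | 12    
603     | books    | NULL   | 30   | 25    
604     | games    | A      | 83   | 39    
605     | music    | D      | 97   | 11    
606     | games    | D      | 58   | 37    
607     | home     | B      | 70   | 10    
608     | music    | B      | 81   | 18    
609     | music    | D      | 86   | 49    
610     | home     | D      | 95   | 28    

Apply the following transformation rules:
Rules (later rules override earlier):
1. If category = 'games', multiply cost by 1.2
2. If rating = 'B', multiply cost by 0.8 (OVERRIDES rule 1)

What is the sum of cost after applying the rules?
649.0

Step 1: Rule 2 takes priority for records with rating = 'B'
  - 3 records: 171 × 0.8 = 136.8
Step 2: Rule 1 applies to remaining records with category = 'games'
  - 2 records: 141 × 1.2 = 169.2
Step 3: Other records unchanged: 343
Step 4: Final sum = 136.8 + 169.2 + 343 = 649.0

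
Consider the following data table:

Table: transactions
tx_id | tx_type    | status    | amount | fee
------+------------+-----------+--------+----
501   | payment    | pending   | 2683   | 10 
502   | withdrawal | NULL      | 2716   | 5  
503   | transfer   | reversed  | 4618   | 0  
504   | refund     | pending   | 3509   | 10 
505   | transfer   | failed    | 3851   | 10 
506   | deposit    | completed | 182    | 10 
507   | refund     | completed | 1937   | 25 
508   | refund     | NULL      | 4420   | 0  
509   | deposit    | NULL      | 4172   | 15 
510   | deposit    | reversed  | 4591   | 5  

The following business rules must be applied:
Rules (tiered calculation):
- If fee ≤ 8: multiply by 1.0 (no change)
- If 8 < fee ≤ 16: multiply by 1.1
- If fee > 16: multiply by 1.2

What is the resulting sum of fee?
100.5

Step 1: Tier 1 (fee ≤ 8): 4 records, sum = 10 × 1.0 = 10.0
Step 2: Tier 2 (8 < fee ≤ 16): 5 records, sum = 55 × 1.1 = 60.5
Step 3: Tier 3 (fee > 16): 1 records, sum = 25 × 1.2 = 30.0
Step 4: Final sum = 10.0 + 60.5 + 30.0 = 100.5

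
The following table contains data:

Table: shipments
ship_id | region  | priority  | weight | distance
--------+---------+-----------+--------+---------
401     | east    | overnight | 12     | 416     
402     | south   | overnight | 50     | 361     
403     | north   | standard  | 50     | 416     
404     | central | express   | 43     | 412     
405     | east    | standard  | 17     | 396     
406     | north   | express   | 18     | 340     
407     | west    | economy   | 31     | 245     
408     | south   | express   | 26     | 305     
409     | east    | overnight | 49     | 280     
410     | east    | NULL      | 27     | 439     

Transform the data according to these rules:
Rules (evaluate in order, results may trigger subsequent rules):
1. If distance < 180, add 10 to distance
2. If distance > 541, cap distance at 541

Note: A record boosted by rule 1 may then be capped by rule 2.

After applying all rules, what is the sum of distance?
3610

Step 1: Apply rule 1 to records with distance < 180
  - 0 records get bonus of 10
  - Of these, 0 records then exceed 541 and get capped
Step 2: Apply rule 2 to records with distance > 541
  - 0 records (original) are capped
Step 3: Calculate final sum = 3610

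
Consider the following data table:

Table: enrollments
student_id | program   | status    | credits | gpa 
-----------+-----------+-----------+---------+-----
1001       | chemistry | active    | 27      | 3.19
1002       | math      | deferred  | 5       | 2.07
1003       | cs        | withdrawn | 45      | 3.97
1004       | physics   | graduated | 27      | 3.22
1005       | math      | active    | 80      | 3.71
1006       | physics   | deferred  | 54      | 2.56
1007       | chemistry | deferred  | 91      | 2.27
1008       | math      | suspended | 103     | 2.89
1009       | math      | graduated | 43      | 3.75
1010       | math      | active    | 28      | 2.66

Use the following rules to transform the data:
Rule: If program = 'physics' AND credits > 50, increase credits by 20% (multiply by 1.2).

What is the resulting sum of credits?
513.8

Step 1: Find records where program = 'physics' AND credits > 50
Step 2: 1 records match, summing to 54
Step 3: After multiplier: 54 × 1.2 = 64.8
Step 4: Unaffected records sum: 449
Step 5: Final sum = 64.8 + 449 = 513.8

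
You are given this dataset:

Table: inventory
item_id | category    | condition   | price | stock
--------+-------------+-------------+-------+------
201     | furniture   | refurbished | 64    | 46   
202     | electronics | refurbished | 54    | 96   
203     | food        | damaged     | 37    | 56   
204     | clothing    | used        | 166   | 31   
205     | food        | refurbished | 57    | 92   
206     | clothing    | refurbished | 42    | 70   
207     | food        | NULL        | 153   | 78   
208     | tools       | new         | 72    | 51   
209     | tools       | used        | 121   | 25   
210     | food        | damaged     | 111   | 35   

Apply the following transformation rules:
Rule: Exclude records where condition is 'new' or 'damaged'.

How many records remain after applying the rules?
7

Step 1: Count records to exclude
  - 1 (new) + 2 (damaged) = 3 records
Step 2: Total records: 10
Step 3: Remaining = 10 - 3 = 7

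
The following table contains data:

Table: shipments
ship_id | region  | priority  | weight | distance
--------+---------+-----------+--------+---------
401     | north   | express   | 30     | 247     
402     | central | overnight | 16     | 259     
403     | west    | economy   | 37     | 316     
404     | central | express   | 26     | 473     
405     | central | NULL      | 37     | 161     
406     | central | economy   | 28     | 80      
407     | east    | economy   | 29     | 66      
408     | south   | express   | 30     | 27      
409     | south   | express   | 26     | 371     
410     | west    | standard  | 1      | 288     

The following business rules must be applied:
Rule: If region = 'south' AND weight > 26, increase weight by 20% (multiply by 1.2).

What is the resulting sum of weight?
266.0

Step 1: Find records where region = 'south' AND weight > 26
Step 2: 1 records match, summing to 30
Step 3: After multiplier: 30 × 1.2 = 36.0
Step 4: Unaffected records sum: 230
Step 5: Final sum = 36.0 + 230 = 266.0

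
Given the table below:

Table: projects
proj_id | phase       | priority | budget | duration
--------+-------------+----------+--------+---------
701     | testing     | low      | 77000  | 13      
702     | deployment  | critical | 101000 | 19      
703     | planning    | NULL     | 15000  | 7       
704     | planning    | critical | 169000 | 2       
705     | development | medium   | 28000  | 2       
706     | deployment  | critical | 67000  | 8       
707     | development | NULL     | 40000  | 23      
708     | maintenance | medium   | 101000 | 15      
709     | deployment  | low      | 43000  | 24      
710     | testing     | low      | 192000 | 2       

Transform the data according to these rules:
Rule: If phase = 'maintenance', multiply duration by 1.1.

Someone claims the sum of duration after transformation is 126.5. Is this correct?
No, the correct result is 116.5.

Step 1: Calculate the correct sum after transformation
Step 2: Apply multiplier 1.1 to records where phase = 'maintenance'
Step 3: Correct result = 116.5
Step 4: Claimed result = 126.5
Step 5: 116.5 ≠ 126.5
Conclusion: The claimed result is incorrect. The correct answer is 116.5.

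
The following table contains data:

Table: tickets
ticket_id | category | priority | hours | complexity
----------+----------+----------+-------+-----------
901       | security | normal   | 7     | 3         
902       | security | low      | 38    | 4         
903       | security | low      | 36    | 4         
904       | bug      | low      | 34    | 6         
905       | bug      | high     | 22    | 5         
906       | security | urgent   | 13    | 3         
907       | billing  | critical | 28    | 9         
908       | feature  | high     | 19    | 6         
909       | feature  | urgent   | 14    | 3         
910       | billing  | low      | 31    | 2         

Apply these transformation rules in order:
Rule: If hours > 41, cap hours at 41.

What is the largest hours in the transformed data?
38

Step 1: Original maximum hours = 38
Step 2: Check cap of 41 against maximum
Step 3: No records exceed the cap (max 38 <= cap 41), so no capping applies
Step 4: Maximum after transformation = 38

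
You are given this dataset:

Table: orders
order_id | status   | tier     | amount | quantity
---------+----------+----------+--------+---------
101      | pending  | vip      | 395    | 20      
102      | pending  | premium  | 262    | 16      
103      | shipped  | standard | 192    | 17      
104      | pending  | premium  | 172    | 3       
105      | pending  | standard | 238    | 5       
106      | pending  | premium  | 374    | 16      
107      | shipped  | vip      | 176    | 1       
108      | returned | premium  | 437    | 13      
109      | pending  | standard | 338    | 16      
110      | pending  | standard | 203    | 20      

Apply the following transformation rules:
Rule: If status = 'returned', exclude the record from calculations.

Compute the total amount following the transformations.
2350

Step 1: Identify records where status = 'returned'
Step 2: The excluded records sum to 437
Step 3: Original total amount = 2787
Step 4: Remaining total = 2787 - 437 = 2350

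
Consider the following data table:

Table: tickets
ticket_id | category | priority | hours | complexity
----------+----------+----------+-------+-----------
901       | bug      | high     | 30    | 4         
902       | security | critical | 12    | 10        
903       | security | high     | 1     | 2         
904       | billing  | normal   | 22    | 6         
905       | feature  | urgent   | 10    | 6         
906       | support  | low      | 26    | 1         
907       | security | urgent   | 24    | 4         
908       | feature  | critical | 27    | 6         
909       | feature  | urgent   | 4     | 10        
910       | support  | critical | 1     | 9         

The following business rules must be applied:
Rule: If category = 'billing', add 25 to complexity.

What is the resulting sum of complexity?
83

Step 1: Count records where category = 'billing': 1
Step 2: Total bonus added: 1 × 25 = 25
Step 3: Original sum of complexity: 58
Step 4: Final sum = 58 + 25 = 83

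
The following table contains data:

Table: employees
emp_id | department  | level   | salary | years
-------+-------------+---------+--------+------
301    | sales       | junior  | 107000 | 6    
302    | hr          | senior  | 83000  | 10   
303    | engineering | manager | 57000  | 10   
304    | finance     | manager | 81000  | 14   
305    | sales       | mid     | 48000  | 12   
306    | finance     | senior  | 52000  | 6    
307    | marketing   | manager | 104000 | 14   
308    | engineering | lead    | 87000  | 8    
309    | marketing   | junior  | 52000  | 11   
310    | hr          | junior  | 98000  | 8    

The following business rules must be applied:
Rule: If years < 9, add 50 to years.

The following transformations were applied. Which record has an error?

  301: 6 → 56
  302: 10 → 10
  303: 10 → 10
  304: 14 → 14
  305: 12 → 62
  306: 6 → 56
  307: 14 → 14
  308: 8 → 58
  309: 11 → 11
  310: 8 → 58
Record 305 has an error. The correct transformed value should be 12, not 62.

Step 1: Check each record against the rule
Step 2: Record 305 has years = 12
Step 3: Since 12 >= 9, the bonus should not have been applied
Step 4: Correct value = 12, but claimed value = 62
Conclusion: Record 305 has the error.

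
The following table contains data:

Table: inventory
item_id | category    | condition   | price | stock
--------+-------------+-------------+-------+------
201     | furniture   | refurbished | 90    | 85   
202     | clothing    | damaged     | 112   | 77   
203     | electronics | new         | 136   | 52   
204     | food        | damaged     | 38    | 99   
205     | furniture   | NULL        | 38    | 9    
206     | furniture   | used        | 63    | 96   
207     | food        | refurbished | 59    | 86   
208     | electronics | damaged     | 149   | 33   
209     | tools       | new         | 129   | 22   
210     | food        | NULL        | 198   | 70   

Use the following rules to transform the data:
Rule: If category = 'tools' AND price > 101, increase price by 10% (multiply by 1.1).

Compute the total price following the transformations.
1024.9

Step 1: Find records where category = 'tools' AND price > 101
Step 2: 1 records match, summing to 129
Step 3: After multiplier: 129 × 1.1 = 141.9
Step 4: Unaffected records sum: 883
Step 5: Final sum = 141.9 + 883 = 1024.9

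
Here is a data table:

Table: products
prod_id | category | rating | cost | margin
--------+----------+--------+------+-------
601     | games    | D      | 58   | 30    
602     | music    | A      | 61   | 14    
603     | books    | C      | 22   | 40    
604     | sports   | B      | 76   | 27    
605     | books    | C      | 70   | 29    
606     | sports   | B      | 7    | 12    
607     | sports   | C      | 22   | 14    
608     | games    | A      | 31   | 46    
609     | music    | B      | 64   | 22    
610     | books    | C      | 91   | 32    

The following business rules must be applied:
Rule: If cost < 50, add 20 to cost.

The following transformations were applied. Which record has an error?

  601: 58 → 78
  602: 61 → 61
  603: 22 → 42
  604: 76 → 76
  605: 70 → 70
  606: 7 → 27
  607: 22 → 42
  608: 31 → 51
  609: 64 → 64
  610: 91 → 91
Record 601 has an error. The correct transformed value should be 58, not 78.

Step 1: Check each record against the rule
Step 2: Record 601 has cost = 58
Step 3: Since 58 >= 50, the bonus should not have been applied
Step 4: Correct value = 58, but claimed value = 78
Conclusion: Record 601 has the error.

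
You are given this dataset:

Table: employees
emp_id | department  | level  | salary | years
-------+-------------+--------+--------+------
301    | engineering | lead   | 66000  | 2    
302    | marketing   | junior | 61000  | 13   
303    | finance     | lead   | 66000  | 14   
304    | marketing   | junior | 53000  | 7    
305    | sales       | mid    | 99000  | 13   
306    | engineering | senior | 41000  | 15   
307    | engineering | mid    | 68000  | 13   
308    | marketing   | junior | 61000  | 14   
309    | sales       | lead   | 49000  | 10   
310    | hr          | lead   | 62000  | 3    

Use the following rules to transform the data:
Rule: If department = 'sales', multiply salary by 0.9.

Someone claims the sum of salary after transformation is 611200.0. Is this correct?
Yes, the result is correct.

Step 1: Calculate the correct sum after transformation
Step 2: Apply multiplier 0.9 to records where department = 'sales'
Step 3: Correct result = 611200.0
Step 4: Claimed result = 611200.0
Step 5: 611200.0 = 611200.0 ✓
Conclusion: The claimed result is correct.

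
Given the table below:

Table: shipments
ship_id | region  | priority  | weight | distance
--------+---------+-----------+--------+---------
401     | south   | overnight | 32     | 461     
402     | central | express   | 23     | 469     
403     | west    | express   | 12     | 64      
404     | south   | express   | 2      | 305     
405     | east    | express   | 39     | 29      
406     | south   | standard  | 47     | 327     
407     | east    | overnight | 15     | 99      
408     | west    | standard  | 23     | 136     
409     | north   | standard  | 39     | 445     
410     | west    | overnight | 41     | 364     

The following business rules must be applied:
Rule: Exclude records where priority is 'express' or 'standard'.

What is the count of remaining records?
3

Step 1: Count records to exclude
  - 4 (express) + 3 (standard) = 7 records
Step 2: Total records: 10
Step 3: Remaining = 10 - 7 = 3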